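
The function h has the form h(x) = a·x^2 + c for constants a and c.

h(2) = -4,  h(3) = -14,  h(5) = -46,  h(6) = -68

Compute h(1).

2

From h(2) = -4 and h(3) = -14: 4a + c = -4 and 9a + c = -14.
Subtracting: 5a = -10, so a = -2; then c = -4 − (-2)·4 = 4.
So h(x) = -2x² + 4, and h(1) = 2.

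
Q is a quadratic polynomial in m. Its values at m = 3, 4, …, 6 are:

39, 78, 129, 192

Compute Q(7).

267

Write Q(m) = am² + bm + c; the 4 given values yield a linear system in the 3 coefficients.
Solving, Q(m) = 6m² - 3m - 6.
Then Q(7) = 267.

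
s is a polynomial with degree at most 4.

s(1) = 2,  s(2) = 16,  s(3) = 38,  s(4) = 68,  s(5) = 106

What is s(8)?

Write s(x) = ax^4 + bx³ + cx² + dx + e; the 5 given values yield a linear system in the 5 coefficients.
Solving, the top 2 coefficients vanish, and s(x) = 4x² + 2x - 4.
Then s(8) = 268.

268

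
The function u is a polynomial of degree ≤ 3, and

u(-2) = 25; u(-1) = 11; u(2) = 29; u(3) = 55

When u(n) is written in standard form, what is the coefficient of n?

Write u(n) = an³ + bn² + cn + d; the 4 given values yield a linear system in the 4 coefficients.
Solving, the leading coefficient vanishes, and u(n) = 5n² + n + 7.
The coefficient of n is 1.

1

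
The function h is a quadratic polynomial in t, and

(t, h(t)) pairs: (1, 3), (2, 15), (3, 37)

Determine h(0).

1

Write h(t) = at² + bt + c; the 3 given values yield a linear system in the 3 coefficients.
Solving, h(t) = 5t² - 3t + 1.
Then h(0) = 1.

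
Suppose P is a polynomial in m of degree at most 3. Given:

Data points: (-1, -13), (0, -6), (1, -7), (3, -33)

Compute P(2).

Write P(m) = am³ + bm² + cm + d; the 4 given values yield a linear system in the 4 coefficients.
Solving, the leading coefficient vanishes, and P(m) = -4m² + 3m - 6.
Then P(2) = -16.

-16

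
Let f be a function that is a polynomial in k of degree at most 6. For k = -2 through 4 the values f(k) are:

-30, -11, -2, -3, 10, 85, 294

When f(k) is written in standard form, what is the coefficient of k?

First differences: 19, 9, -1, 13, 75, 209. Second differences: -10, -10, 14, 62, 134. Third differences: 0, 24, 48, 72. Fourth differences: 24, 24, 24.
Level-4 differences are constant, so f has degree 4.
Fitting a degree-4 polynomial gives f(k) = k^4 + 2k³ - 6k² + 2k - 2.
The coefficient of k is 2.

2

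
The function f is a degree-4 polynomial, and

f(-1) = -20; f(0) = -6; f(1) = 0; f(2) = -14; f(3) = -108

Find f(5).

Write f(k) = ak^4 + bk³ + ck² + dk + e; the 5 given values yield a linear system in the 5 coefficients.
Solving, f(k) = -2k^4 + 2k³ - 2k² + 8k - 6.
Then f(5) = -1016.

-1016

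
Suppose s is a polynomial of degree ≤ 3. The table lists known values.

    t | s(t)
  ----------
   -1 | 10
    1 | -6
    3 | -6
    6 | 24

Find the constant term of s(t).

Write s(t) = at³ + bt² + ct + d; the 4 given values yield a linear system in the 4 coefficients.
Solving, the leading coefficient vanishes, and s(t) = 2t² - 8t.
The constant term is s(0) = 0.

0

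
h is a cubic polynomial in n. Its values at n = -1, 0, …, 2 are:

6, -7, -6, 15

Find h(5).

Write h(n) = an³ + bn² + cn + d; the 4 given values yield a linear system in the 4 coefficients.
Solving, h(n) = n³ + 7n² - 7n - 7.
Then h(5) = 258.

258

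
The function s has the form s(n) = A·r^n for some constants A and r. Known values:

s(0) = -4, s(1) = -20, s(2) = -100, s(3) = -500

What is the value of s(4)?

Consecutive ratio: -20/(-4) = 5, and -100/(-20) = 5, so r = 5.
Then A·5^0 = -4 gives A = -4, and s(n) = -4·5^n.
s(4) = -4·5^4 = -2500.

-2500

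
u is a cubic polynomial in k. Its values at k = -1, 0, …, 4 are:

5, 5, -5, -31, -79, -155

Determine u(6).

First differences: 0, -10, -26, -48, -76. Second differences: -10, -16, -22, -28. Third differences: -6, -6, -6.
Level-3 differences are constant, so u has degree 3.
Fitting a degree-3 polynomial gives u(k) = -k³ - 5k² - 4k + 5.
Then u(6) = -415.

-415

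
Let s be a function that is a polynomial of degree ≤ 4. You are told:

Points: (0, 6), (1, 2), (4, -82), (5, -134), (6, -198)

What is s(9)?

Write s(n) = an^4 + bn³ + cn² + dn + e; the 5 given values yield a linear system in the 5 coefficients.
Solving, the top 2 coefficients vanish, and s(n) = -6n² + 2n + 6.
Then s(9) = -462.

-462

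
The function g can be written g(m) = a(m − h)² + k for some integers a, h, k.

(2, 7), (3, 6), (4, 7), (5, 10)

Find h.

First differences -1, 1, 3; second difference 2 = 2a, so a = 1.
Expanding, the m-coefficient is −2ah = -2h; matching it to the data gives h = 3, and then k = 6.
So g(m) = 1(m − 3)² + 6.
Hence h = 3.

3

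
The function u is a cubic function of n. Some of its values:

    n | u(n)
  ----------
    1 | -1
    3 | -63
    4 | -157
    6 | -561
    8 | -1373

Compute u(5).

-317

Write u(n) = an³ + bn² + cn + d; the 5 given values yield a linear system in the 4 coefficients.
Solving, u(n) = -3n³ + 3n² - 4n + 3.
Then u(5) = -317.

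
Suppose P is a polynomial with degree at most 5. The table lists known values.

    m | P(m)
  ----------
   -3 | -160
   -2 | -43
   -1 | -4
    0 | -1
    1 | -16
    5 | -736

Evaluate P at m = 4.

-349

Write P(m) = am^5 + bm^4 + cm³ + dm² + em + p; the 6 given values yield a linear system in the 6 coefficients.
Solving, the leading coefficient vanishes, and P(m) = -m^4 + m³ - 8m² - 7m - 1.
Then P(4) = -349.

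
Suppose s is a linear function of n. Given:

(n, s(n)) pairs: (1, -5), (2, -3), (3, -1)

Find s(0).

First differences: 2, 2.
Level-1 differences are constant, so s has degree 1.
Fitting a degree-1 polynomial gives s(n) = 2n - 7.
Then s(0) = -7.

-7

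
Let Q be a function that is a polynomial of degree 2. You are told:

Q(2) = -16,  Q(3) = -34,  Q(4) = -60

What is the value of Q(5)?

-94

Write Q(t) = at² + bt + c; the 3 given values yield a linear system in the 3 coefficients.
Solving, Q(t) = -4t² + 2t - 4.
Then Q(5) = -94.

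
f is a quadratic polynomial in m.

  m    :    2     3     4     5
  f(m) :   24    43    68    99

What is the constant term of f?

4

Write f(m) = am² + bm + c; the 4 given values yield a linear system in the 3 coefficients.
Solving, f(m) = 3m² + 4m + 4.
The constant term is f(0) = 4.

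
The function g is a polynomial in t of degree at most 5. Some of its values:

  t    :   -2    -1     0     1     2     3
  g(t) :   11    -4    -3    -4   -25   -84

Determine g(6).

-669

First differences: -15, 1, -1, -21, -59. Second differences: 16, -2, -20, -38. Third differences: -18, -18, -18.
Level-3 differences are constant, so g has degree 3.
Fitting a degree-3 polynomial gives g(t) = -3t³ - t² + 3t - 3.
Then g(6) = -669.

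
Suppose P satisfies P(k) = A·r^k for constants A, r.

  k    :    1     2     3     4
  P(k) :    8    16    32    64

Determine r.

Consecutive ratio: 16/8 = 2, and 32/16 = 2, so r = 2.
Then A·2^1 = 8 gives A = 4, and P(k) = 4·2^k.

2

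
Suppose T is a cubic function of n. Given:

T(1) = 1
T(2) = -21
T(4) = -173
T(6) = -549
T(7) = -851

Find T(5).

-327

Write T(n) = an³ + bn² + cn + d; the 5 given values yield a linear system in the 4 coefficients.
Solving, T(n) = -2n³ - 4n² + 4n + 3.
Then T(5) = -327.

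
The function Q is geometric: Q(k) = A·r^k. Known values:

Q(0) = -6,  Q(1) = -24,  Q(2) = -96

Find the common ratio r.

Consecutive ratio: -24/(-6) = 4, and -96/(-24) = 4, so r = 4.
Then A·4^0 = -6 gives A = -6, and Q(k) = -6·4^k.

4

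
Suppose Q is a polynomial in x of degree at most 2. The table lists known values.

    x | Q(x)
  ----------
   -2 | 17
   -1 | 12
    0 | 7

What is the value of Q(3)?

-8

First differences: -5, -5.
Level-1 differences are constant, so Q has degree 1.
Fitting a degree-1 polynomial gives Q(x) = -5x + 7.
Then Q(3) = -8.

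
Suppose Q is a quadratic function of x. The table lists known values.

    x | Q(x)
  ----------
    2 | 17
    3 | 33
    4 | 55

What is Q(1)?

7

Write Q(x) = ax² + bx + c; the 3 given values yield a linear system in the 3 coefficients.
Solving, Q(x) = 3x² + x + 3.
Then Q(1) = 7.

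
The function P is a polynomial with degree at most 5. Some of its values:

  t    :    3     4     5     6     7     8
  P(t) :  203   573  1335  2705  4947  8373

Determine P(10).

20265

First differences: 370, 762, 1370, 2242, 3426. Second differences: 392, 608, 872, 1184. Third differences: 216, 264, 312. Fourth differences: 48, 48.
Level-4 differences are constant, so P has degree 4.
Fitting a degree-4 polynomial gives P(t) = 2t^4 + 2t² + 6t + 5.
Then P(10) = 20265.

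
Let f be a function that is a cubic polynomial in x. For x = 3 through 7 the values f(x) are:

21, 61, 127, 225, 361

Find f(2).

1

First differences: 40, 66, 98, 136. Second differences: 26, 32, 38. Third differences: 6, 6.
Level-3 differences are constant, so f has degree 3.
Fitting a degree-3 polynomial gives f(x) = x³ + x² - 4x - 3.
Then f(2) = 1.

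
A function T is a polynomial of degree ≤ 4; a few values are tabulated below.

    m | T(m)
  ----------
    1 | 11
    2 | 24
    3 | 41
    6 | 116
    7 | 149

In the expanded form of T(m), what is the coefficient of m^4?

Write T(m) = am^4 + bm³ + cm² + dm + e; the 5 given values yield a linear system in the 5 coefficients.
Solving, the top 2 coefficients vanish, and T(m) = 2m² + 7m + 2.
The coefficient of m^4 is 0.

0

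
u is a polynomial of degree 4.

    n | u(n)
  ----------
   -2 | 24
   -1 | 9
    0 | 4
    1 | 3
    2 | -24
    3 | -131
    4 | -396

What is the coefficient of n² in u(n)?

First differences: -15, -5, -1, -27, -107, -265. Second differences: 10, 4, -26, -80, -158. Third differences: -6, -30, -54, -78. Fourth differences: -24, -24, -24.
Level-4 differences are constant, so u has degree 4.
Fitting a degree-4 polynomial gives u(n) = -n^4 - 3n³ + 3n² + 4.
The coefficient of n² is 3.

3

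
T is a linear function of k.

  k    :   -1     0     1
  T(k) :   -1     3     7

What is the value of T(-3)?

-9

Write T(k) = ak + b; the 3 given values yield a linear system in the 2 coefficients.
Solving, T(k) = 4k + 3.
Then T(-3) = -9.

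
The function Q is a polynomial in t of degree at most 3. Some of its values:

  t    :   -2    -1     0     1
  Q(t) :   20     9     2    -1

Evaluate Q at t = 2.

0

First differences: -11, -7, -3. Second differences: 4, 4.
Level-2 differences are constant, so Q has degree 2.
Fitting a degree-2 polynomial gives Q(t) = 2t² - 5t + 2.
Then Q(2) = 0.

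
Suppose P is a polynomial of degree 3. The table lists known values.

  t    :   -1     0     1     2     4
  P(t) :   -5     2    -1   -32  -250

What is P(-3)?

Write P(t) = at³ + bt² + ct + d; the 5 given values yield a linear system in the 4 coefficients.
Solving, P(t) = -3t³ - 5t² + 5t + 2.
Then P(-3) = 23.

23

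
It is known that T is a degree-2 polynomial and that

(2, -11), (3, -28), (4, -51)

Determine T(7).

Write T(n) = an² + bn + c; the 3 given values yield a linear system in the 3 coefficients.
Solving, T(n) = -3n² - 2n + 5.
Then T(7) = -156.

-156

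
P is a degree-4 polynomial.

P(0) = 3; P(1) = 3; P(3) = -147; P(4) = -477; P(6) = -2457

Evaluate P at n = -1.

-7

Write P(n) = an^4 + bn³ + cn² + dn + e; the 5 given values yield a linear system in the 5 coefficients.
Solving, P(n) = -2n^4 + n³ - 3n² + 4n + 3.
Then P(-1) = -7.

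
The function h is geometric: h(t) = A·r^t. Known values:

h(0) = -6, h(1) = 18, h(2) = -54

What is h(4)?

Consecutive ratio: 18/(-6) = -3, and -54/18 = -3, so r = -3.
Then A·(-3)^0 = -6 gives A = -6, and h(t) = -6·(-3)^t.
h(4) = -6·(-3)^4 = -486.

-486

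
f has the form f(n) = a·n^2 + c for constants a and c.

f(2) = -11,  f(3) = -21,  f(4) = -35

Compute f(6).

From f(2) = -11 and f(3) = -21: 4a + c = -11 and 9a + c = -21.
Subtracting: 5a = -10, so a = -2; then c = -11 − (-2)·4 = -3.
So f(n) = -2n² − 3, and f(6) = -75.

-75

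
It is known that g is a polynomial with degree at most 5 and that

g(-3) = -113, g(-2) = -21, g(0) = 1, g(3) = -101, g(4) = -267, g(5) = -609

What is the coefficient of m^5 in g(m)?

Write g(m) = am^5 + bm^4 + cm³ + dm² + em + p; the 6 given values yield a linear system in the 6 coefficients.
Solving, the leading coefficient vanishes, and g(m) = -m^4 + m³ - 3m² - 7m + 1.
The coefficient of m^5 is 0.

0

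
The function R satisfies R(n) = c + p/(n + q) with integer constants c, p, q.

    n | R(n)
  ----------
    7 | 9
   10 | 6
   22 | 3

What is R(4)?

(R(n) − c)(n + q) = p for each data point; the three points give a linear system in c and q, then p follows.
Solving: c = 1, q = -2, p = 40, so R(n) = 1 + 40/(n − 2).
Then R(4) = 1 + 40/2 = 21.

21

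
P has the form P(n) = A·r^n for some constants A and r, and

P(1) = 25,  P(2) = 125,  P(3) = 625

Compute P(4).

3125

Consecutive ratio: 125/25 = 5, and 625/125 = 5, so r = 5.
Then A·5^1 = 25 gives A = 5, and P(n) = 5·5^n.
P(4) = 5·5^4 = 3125.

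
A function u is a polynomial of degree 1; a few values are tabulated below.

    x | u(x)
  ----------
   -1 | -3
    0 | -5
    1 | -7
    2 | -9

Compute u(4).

Write u(x) = ax + b; the 4 given values yield a linear system in the 2 coefficients.
Solving, u(x) = -2x - 5.
Then u(4) = -13.

-13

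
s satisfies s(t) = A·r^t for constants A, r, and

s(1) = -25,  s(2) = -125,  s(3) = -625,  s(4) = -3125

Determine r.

Consecutive ratio: -125/(-25) = 5, and -625/(-125) = 5, so r = 5.
Then A·5^1 = -25 gives A = -5, and s(t) = -5·5^t.

5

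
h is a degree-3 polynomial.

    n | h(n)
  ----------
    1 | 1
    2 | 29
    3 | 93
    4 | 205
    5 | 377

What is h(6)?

621

First differences: 28, 64, 112, 172. Second differences: 36, 48, 60. Third differences: 12, 12.
Level-3 differences are constant, so h has degree 3.
Extending the table by one column gives the next first difference 244, so h(6) = 377 + 244 = 621.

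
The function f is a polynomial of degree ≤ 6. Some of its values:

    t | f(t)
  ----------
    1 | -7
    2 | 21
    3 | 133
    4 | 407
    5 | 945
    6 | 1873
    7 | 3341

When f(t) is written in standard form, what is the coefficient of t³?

3

First differences: 28, 112, 274, 538, 928, 1468. Second differences: 84, 162, 264, 390, 540. Third differences: 78, 102, 126, 150. Fourth differences: 24, 24, 24.
Level-4 differences are constant, so f has degree 4.
Fitting a degree-4 polynomial gives f(t) = t^4 + 3t³ - t² - 5t - 5.
The coefficient of t³ is 3.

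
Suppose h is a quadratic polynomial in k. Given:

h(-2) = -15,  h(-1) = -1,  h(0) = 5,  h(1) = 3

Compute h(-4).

-67

Write h(k) = ak² + bk + c; the 4 given values yield a linear system in the 3 coefficients.
Solving, h(k) = -4k² + 2k + 5.
Then h(-4) = -67.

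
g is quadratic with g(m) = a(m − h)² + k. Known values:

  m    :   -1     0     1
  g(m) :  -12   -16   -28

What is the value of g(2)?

First differences -4, -12; second difference -8 = 2a, so a = -4.
Expanding, the m-coefficient is −2ah = 8h; matching it to the data gives h = -1, and then k = -12.
So g(m) = -4(m + 1)² − 12.
g(2) = -4·3² − 12 = -48.

-48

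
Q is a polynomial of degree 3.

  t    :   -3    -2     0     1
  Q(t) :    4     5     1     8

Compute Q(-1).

2

Write Q(t) = at³ + bt² + ct + d; the 4 given values yield a linear system in the 4 coefficients.
Solving, Q(t) = t³ + 4t² + 2t + 1.
Then Q(-1) = 2.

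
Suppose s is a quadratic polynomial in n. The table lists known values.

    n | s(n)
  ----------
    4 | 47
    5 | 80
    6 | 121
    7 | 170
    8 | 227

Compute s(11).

446

First differences: 33, 41, 49, 57. Second differences: 8, 8, 8.
Level-2 differences are constant, so s has degree 2.
Fitting a degree-2 polynomial gives s(n) = 4n² - 3n - 5.
Then s(11) = 446.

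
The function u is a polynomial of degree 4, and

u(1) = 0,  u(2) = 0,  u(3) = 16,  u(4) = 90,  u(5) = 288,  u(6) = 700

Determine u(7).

1440

First differences: 0, 16, 74, 198, 412. Second differences: 16, 58, 124, 214. Third differences: 42, 66, 90. Fourth differences: 24, 24.
Level-4 differences are constant, so u has degree 4.
Extending the table by one column gives the next first difference 740, so u(7) = 700 + 740 = 1440.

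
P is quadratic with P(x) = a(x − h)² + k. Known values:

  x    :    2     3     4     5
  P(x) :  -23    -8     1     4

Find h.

5

First differences 15, 9, 3; second difference -6 = 2a, so a = -3.
Expanding, the x-coefficient is −2ah = 6h; matching it to the data gives h = 5, and then k = 4.
So P(x) = -3(x − 5)² + 4.
Hence h = 5.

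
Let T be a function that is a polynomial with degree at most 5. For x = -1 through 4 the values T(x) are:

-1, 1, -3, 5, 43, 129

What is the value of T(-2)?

-27

Write T(x) = ax^5 + bx^4 + cx³ + dx² + ex + p; the 6 given values yield a linear system in the 6 coefficients.
Solving, the top 2 coefficients vanish, and T(x) = 3x³ - 3x² - 4x + 1.
Then T(-2) = -27.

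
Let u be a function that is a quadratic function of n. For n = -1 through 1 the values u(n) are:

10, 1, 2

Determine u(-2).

29

Write u(n) = an² + bn + c; the 3 given values yield a linear system in the 3 coefficients.
Solving, u(n) = 5n² - 4n + 1.
Then u(-2) = 29.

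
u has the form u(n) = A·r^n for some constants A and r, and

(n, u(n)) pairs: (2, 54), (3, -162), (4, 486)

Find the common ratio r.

-3

Consecutive ratio: -162/54 = -3, and 486/(-162) = -3, so r = -3.
Then A·(-3)^2 = 54 gives A = 6, and u(n) = 6·(-3)^n.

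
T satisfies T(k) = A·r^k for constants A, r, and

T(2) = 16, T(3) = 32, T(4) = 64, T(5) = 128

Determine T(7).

512

Consecutive ratio: 32/16 = 2, and 64/32 = 2, so r = 2.
Then A·2^2 = 16 gives A = 4, and T(k) = 4·2^k.
T(7) = 4·2^7 = 512.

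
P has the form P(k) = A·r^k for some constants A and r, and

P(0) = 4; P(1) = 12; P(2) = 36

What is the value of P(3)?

108

Consecutive ratio: 12/4 = 3, and 36/12 = 3, so r = 3.
Then A·3^0 = 4 gives A = 4, and P(k) = 4·3^k.
P(3) = 4·3^3 = 108.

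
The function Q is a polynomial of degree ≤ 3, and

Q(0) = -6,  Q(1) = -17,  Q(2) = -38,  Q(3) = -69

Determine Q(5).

-161

Write Q(n) = an³ + bn² + cn + d; the 4 given values yield a linear system in the 4 coefficients.
Solving, the leading coefficient vanishes, and Q(n) = -5n² - 6n - 6.
Then Q(5) = -161.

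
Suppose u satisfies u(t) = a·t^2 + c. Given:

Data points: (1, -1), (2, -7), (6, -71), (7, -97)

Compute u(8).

From u(1) = -1 and u(2) = -7: 1a + c = -1 and 4a + c = -7.
Subtracting: 3a = -6, so a = -2; then c = -1 − (-2)·1 = 1.
So u(t) = -2t² + 1, and u(8) = -127.

-127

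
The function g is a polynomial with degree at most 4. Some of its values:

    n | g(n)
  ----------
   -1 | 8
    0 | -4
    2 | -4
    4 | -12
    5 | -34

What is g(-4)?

Write g(n) = an^4 + bn³ + cn² + dn + e; the 5 given values yield a linear system in the 5 coefficients.
Solving, the leading coefficient vanishes, and g(n) = -n³ + 5n² - 6n - 4.
Then g(-4) = 164.

164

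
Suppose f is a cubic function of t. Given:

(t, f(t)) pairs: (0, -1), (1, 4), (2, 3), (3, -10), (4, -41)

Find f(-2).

Write f(t) = at³ + bt² + ct + d; the 5 given values yield a linear system in the 4 coefficients.
Solving, f(t) = -t³ + 6t - 1.
Then f(-2) = -5.

-5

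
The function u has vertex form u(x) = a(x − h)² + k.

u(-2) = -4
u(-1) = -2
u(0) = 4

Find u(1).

14

First differences 2, 6; second difference 4 = 2a, so a = 2.
Expanding, the x-coefficient is −2ah = -4h; matching it to the data gives h = -2, and then k = -4.
So u(x) = 2(x + 2)² − 4.
u(1) = 2·3² − 4 = 14.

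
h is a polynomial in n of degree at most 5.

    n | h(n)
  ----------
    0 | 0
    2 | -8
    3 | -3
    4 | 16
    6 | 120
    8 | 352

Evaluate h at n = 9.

Write h(n) = an^5 + bn^4 + cn³ + dn² + en + p; the 6 given values yield a linear system in the 6 coefficients.
Solving, the top 2 coefficients vanish, and h(n) = n³ - 2n² - 4n.
Then h(9) = 531.

531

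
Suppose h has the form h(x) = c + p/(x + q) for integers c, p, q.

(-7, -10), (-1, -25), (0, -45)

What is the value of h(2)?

35

(h(x) − c)(x + q) = p for each data point; the three points give a linear system in c and q, then p follows.
Solving: c = -5, q = -1, p = 40, so h(x) = -5 + 40/(x − 1).
Then h(2) = -5 + 40/1 = 35.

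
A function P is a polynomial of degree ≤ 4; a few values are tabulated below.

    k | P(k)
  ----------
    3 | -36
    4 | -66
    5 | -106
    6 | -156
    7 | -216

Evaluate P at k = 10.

-456

First differences: -30, -40, -50, -60. Second differences: -10, -10, -10.
Level-2 differences are constant, so P has degree 2.
Fitting a degree-2 polynomial gives P(k) = -5k² + 5k - 6.
Then P(10) = -456.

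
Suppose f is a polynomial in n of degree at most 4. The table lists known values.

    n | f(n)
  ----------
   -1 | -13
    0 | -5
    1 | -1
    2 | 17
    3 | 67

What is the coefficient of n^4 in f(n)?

0

First differences: 8, 4, 18, 50. Second differences: -4, 14, 32. Third differences: 18, 18.
Level-3 differences are constant, so f has degree 3.
Fitting a degree-3 polynomial gives f(n) = 3n³ - 2n² + 3n - 5.
The coefficient of n^4 is 0.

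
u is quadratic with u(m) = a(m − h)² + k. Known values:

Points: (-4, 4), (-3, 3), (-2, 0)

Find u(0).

-12

First differences -1, -3; second difference -2 = 2a, so a = -1.
Expanding, the m-coefficient is −2ah = 2h; matching it to the data gives h = -4, and then k = 4.
So u(m) = -1(m + 4)² + 4.
u(0) = -1·4² + 4 = -12.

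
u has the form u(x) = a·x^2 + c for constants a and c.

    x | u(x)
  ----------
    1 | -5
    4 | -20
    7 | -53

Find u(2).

From u(1) = -5 and u(4) = -20: 1a + c = -5 and 16a + c = -20.
Subtracting: 15a = -15, so a = -1; then c = -5 − (-1)·1 = -4.
So u(x) = -1x² − 4, and u(2) = -8.

-8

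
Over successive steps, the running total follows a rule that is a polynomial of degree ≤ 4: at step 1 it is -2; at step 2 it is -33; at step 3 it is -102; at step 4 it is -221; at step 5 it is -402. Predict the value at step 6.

-657

Write the value at x as u(x).
Write u(x) = ax^4 + bx³ + cx² + dx + e; the 5 given values yield a linear system in the 5 coefficients.
Solving, the leading coefficient vanishes, and u(x) = -2x³ - 7x² + 4x + 3.
Then u(6) = -657.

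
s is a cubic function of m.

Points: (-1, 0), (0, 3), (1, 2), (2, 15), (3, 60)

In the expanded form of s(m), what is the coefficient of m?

-2

First differences: 3, -1, 13, 45. Second differences: -4, 14, 32. Third differences: 18, 18.
Level-3 differences are constant, so s has degree 3.
Fitting a degree-3 polynomial gives s(m) = 3m³ - 2m² - 2m + 3.
The coefficient of m is -2.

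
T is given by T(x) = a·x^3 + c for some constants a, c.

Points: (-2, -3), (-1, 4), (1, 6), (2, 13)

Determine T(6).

From T(-2) = -3 and T(-1) = 4: -8a + c = -3 and -1a + c = 4.
Subtracting: 7a = 7, so a = 1; then c = -3 − 1·(-8) = 5.
So T(x) = 1x³ + 5, and T(6) = 221.

221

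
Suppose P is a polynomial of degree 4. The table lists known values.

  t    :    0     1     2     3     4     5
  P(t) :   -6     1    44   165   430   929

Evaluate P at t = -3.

129

First differences: 7, 43, 121, 265, 499. Second differences: 36, 78, 144, 234. Third differences: 42, 66, 90. Fourth differences: 24, 24.
Level-4 differences are constant, so P has degree 4.
Fitting a degree-4 polynomial gives P(t) = t^4 + t³ + 8t² - 3t - 6.
Then P(-3) = 129.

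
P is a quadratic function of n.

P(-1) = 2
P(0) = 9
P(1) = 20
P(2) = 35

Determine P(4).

77

Write P(n) = an² + bn + c; the 4 given values yield a linear system in the 3 coefficients.
Solving, P(n) = 2n² + 9n + 9.
Then P(4) = 77.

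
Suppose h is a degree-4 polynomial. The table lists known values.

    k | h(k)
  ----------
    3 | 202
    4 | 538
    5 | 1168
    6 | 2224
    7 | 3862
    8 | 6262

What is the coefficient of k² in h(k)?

2

Write h(k) = ak^4 + bk³ + ck² + dk + e; the 6 given values yield a linear system in the 5 coefficients.
Solving, h(k) = k^4 + 4k³ + 2k² - k - 2.
The coefficient of k² is 2.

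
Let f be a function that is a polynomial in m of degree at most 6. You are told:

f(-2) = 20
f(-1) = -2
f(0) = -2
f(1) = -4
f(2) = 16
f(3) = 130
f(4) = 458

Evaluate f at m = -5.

1178

Write f(m) = am^6 + bm^5 + cm^4 + dm³ + em² + pm + q; the 7 given values yield a linear system in the 7 coefficients.
Solving, the top 2 coefficients vanish, and f(m) = 2m^4 - 3m² - m - 2.
Then f(-5) = 1178.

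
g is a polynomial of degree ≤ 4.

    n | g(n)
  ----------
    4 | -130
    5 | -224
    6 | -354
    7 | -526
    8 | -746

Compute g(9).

-1020

First differences: -94, -130, -172, -220. Second differences: -36, -42, -48. Third differences: -6, -6.
Level-3 differences are constant, so g has degree 3.
Fitting a degree-3 polynomial gives g(n) = -n³ - 3n² - 6n + 6.
Then g(9) = -1020.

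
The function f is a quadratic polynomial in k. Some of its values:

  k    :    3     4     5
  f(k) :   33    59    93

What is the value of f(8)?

Write f(k) = ak² + bk + c; the 3 given values yield a linear system in the 3 coefficients.
Solving, f(k) = 4k² - 2k + 3.
Then f(8) = 243.

243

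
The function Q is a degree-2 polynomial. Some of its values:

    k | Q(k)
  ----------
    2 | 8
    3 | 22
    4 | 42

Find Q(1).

Write Q(k) = ak² + bk + c; the 3 given values yield a linear system in the 3 coefficients.
Solving, Q(k) = 3k² - k - 2.
Then Q(1) = 0.

0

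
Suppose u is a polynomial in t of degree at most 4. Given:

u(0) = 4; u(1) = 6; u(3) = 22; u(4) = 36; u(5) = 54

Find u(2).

12

Write u(t) = at^4 + bt³ + ct² + dt + e; the 5 given values yield a linear system in the 5 coefficients.
Solving, the top 2 coefficients vanish, and u(t) = 2t² + 4.
Then u(2) = 12.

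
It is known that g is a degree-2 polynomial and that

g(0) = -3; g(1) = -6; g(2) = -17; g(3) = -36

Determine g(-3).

First differences: -3, -11, -19. Second differences: -8, -8.
Level-2 differences are constant, so g has degree 2.
Fitting a degree-2 polynomial gives g(m) = -4m² + m - 3.
Then g(-3) = -42.

-42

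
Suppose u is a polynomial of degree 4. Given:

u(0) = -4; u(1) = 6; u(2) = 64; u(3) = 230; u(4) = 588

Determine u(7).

4014

Write u(k) = ak^4 + bk³ + ck² + dk + e; the 5 given values yield a linear system in the 5 coefficients.
Solving, u(k) = k^4 + 4k³ + 5k² - 4.
Then u(7) = 4014.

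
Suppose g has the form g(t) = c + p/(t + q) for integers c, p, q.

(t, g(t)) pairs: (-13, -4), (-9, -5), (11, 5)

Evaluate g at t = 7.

(g(t) − c)(t + q) = p for each data point; the three points give a linear system in c and q, then p follows.
Solving: c = -1, q = -3, p = 48, so g(t) = -1 + 48/(t − 3).
Then g(7) = -1 + 48/4 = 11.

11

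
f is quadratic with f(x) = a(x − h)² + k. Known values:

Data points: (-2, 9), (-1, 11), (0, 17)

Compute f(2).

First differences 2, 6; second difference 4 = 2a, so a = 2.
Expanding, the x-coefficient is −2ah = -4h; matching it to the data gives h = -2, and then k = 9.
So f(x) = 2(x + 2)² + 9.
f(2) = 2·4² + 9 = 41.

41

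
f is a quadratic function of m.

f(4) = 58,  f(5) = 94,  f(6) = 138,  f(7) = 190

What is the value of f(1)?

-2

First differences: 36, 44, 52. Second differences: 8, 8.
Level-2 differences are constant, so f has degree 2.
Fitting a degree-2 polynomial gives f(m) = 4m² - 6.
Then f(1) = -2.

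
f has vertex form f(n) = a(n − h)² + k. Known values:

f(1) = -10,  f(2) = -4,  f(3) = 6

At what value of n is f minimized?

First differences 6, 10; second difference 4 = 2a, so a = 2.
Expanding, the n-coefficient is −2ah = -4h; matching it to the data gives h = 0, and then k = -12.
So f(n) = 2(n + 0)² − 12.
Hence h = 0.

0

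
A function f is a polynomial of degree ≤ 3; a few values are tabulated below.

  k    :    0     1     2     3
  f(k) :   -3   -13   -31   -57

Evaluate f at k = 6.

-183

First differences: -10, -18, -26. Second differences: -8, -8.
Level-2 differences are constant, so f has degree 2.
Fitting a degree-2 polynomial gives f(k) = -4k² - 6k - 3.
Then f(6) = -183.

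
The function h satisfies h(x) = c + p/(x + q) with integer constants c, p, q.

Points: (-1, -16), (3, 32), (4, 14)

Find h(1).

-40

(h(x) − c)(x + q) = p for each data point; the three points give a linear system in c and q, then p follows.
Solving: c = -4, q = -2, p = 36, so h(x) = -4 + 36/(x − 2).
Then h(1) = -4 + 36/(-1) = -40.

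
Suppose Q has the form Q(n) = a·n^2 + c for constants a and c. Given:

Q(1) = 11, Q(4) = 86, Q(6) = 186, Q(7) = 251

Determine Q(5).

From Q(1) = 11 and Q(4) = 86: 1a + c = 11 and 16a + c = 86.
Subtracting: 15a = 75, so a = 5; then c = 11 − 5·1 = 6.
So Q(n) = 5n² + 6, and Q(5) = 131.

131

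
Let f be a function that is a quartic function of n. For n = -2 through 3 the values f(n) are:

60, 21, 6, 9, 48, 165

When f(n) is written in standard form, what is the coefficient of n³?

1

First differences: -39, -15, 3, 39, 117. Second differences: 24, 18, 36, 78. Third differences: -6, 18, 42. Fourth differences: 24, 24.
Level-4 differences are constant, so f has degree 4.
Fitting a degree-4 polynomial gives f(n) = n^4 + n³ + 8n² - 7n + 6.
The coefficient of n³ is 1.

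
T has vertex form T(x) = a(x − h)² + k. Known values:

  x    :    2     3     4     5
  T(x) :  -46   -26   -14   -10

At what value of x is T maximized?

First differences 20, 12, 4; second difference -8 = 2a, so a = -4.
Expanding, the x-coefficient is −2ah = 8h; matching it to the data gives h = 5, and then k = -10.
So T(x) = -4(x − 5)² − 10.
Hence h = 5.

5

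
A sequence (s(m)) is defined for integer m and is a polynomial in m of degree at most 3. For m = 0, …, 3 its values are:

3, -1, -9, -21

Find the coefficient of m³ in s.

First differences: -4, -8, -12. Second differences: -4, -4.
Level-2 differences are constant, so s has degree 2.
Fitting a degree-2 polynomial gives s(m) = -2m² - 2m + 3.
The coefficient of m³ is 0.

0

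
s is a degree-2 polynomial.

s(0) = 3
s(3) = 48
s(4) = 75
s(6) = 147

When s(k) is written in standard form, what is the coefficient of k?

6

Write s(k) = ak² + bk + c; the 4 given values yield a linear system in the 3 coefficients.
Solving, s(k) = 3k² + 6k + 3.
The coefficient of k is 6.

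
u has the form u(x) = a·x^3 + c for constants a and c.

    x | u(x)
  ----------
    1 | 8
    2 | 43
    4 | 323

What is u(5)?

From u(1) = 8 and u(2) = 43: 1a + c = 8 and 8a + c = 43.
Subtracting: 7a = 35, so a = 5; then c = 8 − 5·1 = 3.
So u(x) = 5x³ + 3, and u(5) = 628.

628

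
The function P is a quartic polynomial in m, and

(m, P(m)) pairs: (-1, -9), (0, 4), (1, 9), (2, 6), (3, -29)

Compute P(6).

Write P(m) = am^4 + bm³ + cm² + dm + e; the 5 given values yield a linear system in the 5 coefficients.
Solving, P(m) = -m^4 + 2m³ - 3m² + 7m + 4.
Then P(6) = -926.

-926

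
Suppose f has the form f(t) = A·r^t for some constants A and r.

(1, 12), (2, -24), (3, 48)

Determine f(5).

192

Consecutive ratio: -24/12 = -2, and 48/(-24) = -2, so r = -2.
Then A·(-2)^1 = 12 gives A = -6, and f(t) = -6·(-2)^t.
f(5) = -6·(-2)^5 = 192.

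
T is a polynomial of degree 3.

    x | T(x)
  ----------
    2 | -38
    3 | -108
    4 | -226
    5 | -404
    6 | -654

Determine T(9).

-1956

First differences: -70, -118, -178, -250. Second differences: -48, -60, -72. Third differences: -12, -12.
Level-3 differences are constant, so T has degree 3.
Fitting a degree-3 polynomial gives T(x) = -2x³ - 6x² - 2x + 6.
Then T(9) = -1956.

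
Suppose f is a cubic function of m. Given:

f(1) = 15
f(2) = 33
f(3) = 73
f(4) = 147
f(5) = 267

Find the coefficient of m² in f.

Write f(m) = am³ + bm² + cm + d; the 5 given values yield a linear system in the 4 coefficients.
Solving, f(m) = 2m³ - m² + 7m + 7.
The coefficient of m² is -1.

-1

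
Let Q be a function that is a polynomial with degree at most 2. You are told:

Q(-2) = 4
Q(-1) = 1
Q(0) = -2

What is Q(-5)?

Write Q(m) = am² + bm + c; the 3 given values yield a linear system in the 3 coefficients.
Solving, the leading coefficient vanishes, and Q(m) = -3m - 2.
Then Q(-5) = 13.

13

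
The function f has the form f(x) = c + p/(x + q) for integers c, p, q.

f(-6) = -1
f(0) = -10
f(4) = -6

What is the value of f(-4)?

2

(f(x) − c)(x + q) = p for each data point; the three points give a linear system in c and q, then p follows.
Solving: c = -4, q = 2, p = -12, so f(x) = -4 − 12/(x + 2).
Then f(-4) = -4 − 12/(-2) = 2.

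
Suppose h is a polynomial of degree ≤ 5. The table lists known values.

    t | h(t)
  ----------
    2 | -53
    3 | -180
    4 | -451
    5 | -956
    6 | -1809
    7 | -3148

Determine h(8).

Write h(t) = at^5 + bt^4 + ct³ + dt² + et + p; the 6 given values yield a linear system in the 6 coefficients.
Solving, the leading coefficient vanishes, and h(t) = -t^4 - t³ - 8t² - 3t + 9.
Then h(8) = -5135.

-5135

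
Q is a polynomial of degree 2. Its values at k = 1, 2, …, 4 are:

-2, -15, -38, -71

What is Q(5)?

-114

Write Q(k) = ak² + bk + c; the 4 given values yield a linear system in the 3 coefficients.
Solving, Q(k) = -5k² + 2k + 1.
Then Q(5) = -114.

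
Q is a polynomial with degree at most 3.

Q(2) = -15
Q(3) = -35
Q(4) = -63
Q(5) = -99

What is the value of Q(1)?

First differences: -20, -28, -36. Second differences: -8, -8.
Level-2 differences are constant, so Q has degree 2.
Fitting a degree-2 polynomial gives Q(n) = -4n² + 1.
Then Q(1) = -3.

-3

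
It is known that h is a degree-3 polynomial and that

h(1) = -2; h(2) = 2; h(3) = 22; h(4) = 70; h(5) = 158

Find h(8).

782

Write h(x) = ax³ + bx² + cx + d; the 5 given values yield a linear system in the 4 coefficients.
Solving, h(x) = 2x³ - 4x² + 2x - 2.
Then h(8) = 782.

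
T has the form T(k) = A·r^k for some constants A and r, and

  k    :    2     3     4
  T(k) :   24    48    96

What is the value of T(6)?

Consecutive ratio: 48/24 = 2, and 96/48 = 2, so r = 2.
Then A·2^2 = 24 gives A = 6, and T(k) = 6·2^k.
T(6) = 6·2^6 = 384.

384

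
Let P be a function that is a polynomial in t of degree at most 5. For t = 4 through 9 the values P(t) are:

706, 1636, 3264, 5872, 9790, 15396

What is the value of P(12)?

46842

First differences: 930, 1628, 2608, 3918, 5606. Second differences: 698, 980, 1310, 1688. Third differences: 282, 330, 378. Fourth differences: 48, 48.
Level-4 differences are constant, so P has degree 4.
Fitting a degree-4 polynomial gives P(t) = 2t^4 + 3t³ + 2t² - 9t + 6.
Then P(12) = 46842.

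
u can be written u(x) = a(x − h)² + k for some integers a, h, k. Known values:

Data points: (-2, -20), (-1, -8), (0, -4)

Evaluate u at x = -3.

First differences 12, 4; second difference -8 = 2a, so a = -4.
Expanding, the x-coefficient is −2ah = 8h; matching it to the data gives h = 0, and then k = -4.
So u(x) = -4(x + 0)² − 4.
u(-3) = -4·(-3)² − 4 = -40.

-40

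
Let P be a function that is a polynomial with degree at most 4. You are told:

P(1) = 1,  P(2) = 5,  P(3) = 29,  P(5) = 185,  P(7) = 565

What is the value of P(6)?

Write P(n) = an^4 + bn³ + cn² + dn + e; the 5 given values yield a linear system in the 5 coefficients.
Solving, the leading coefficient vanishes, and P(n) = 2n³ - 2n² - 4n + 5.
Then P(6) = 341.

341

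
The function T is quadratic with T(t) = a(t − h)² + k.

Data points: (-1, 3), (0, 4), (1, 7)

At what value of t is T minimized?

-1

First differences 1, 3; second difference 2 = 2a, so a = 1.
Expanding, the t-coefficient is −2ah = -2h; matching it to the data gives h = -1, and then k = 3.
So T(t) = 1(t + 1)² + 3.
Hence h = -1.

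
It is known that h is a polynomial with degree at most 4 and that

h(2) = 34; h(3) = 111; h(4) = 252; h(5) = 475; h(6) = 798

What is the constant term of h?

Write h(x) = ax^4 + bx³ + cx² + dx + e; the 5 given values yield a linear system in the 5 coefficients.
Solving, the leading coefficient vanishes, and h(x) = 3x³ + 5x² - 5x.
The constant term is h(0) = 0.

0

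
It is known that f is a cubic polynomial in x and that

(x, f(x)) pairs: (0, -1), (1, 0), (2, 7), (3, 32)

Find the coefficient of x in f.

2

Write f(x) = ax³ + bx² + cx + d; the 4 given values yield a linear system in the 4 coefficients.
Solving, f(x) = 2x³ - 3x² + 2x - 1.
The coefficient of x is 2.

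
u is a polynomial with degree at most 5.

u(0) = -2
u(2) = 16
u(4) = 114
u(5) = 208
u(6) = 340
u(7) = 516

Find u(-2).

12

Write u(n) = an^5 + bn^4 + cn³ + dn² + en + p; the 6 given values yield a linear system in the 6 coefficients.
Solving, the top 2 coefficients vanish, and u(n) = n³ + 4n² - 3n - 2.
Then u(-2) = 12.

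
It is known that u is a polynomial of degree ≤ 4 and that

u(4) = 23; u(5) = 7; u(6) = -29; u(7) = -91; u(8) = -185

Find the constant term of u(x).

7

Write u(x) = ax^4 + bx³ + cx² + dx + e; the 5 given values yield a linear system in the 5 coefficients.
Solving, the leading coefficient vanishes, and u(x) = -x³ + 5x² + 7.
The constant term is u(0) = 7.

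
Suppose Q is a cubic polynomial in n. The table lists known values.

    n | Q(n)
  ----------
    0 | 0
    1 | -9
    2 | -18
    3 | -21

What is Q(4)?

Write Q(n) = an³ + bn² + cn + d; the 4 given values yield a linear system in the 4 coefficients.
Solving, Q(n) = n³ - 3n² - 7n.
Then Q(4) = -12.

-12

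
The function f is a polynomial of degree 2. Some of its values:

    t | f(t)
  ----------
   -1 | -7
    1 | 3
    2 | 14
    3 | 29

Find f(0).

-4

Write f(t) = at² + bt + c; the 4 given values yield a linear system in the 3 coefficients.
Solving, f(t) = 2t² + 5t - 4.
Then f(0) = -4.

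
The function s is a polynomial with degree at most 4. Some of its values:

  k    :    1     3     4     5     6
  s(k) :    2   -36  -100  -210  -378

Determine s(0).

Write s(k) = ak^4 + bk³ + ck² + dk + e; the 5 given values yield a linear system in the 5 coefficients.
Solving, the leading coefficient vanishes, and s(k) = -2k³ + k² + 3k.
Then s(0) = 0.

0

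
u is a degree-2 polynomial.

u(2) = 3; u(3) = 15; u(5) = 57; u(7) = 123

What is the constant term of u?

-3

Write u(n) = an² + bn + c; the 4 given values yield a linear system in the 3 coefficients.
Solving, u(n) = 3n² - 3n - 3.
The constant term is u(0) = -3.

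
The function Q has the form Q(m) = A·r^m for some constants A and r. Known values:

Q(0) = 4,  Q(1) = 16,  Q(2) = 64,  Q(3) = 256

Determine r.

Consecutive ratio: 16/4 = 4, and 64/16 = 4, so r = 4.
Then A·4^0 = 4 gives A = 4, and Q(m) = 4·4^m.

4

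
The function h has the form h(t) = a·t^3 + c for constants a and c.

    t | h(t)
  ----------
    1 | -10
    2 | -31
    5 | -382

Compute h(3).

-88

From h(1) = -10 and h(2) = -31: 1a + c = -10 and 8a + c = -31.
Subtracting: 7a = -21, so a = -3; then c = -10 − (-3)·1 = -7.
So h(t) = -3t³ − 7, and h(3) = -88.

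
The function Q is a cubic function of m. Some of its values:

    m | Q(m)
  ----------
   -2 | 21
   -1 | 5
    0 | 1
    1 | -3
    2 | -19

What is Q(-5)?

First differences: -16, -4, -4, -16. Second differences: 12, 0, -12. Third differences: -12, -12.
Level-3 differences are constant, so Q has degree 3.
Fitting a degree-3 polynomial gives Q(m) = -2m³ - 2m + 1.
Then Q(-5) = 261.

261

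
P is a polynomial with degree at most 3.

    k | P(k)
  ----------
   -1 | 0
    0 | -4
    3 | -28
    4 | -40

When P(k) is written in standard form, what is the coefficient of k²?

Write P(k) = ak³ + bk² + ck + d; the 4 given values yield a linear system in the 4 coefficients.
Solving, the leading coefficient vanishes, and P(k) = -k² - 5k - 4.
The coefficient of k² is -1.

-1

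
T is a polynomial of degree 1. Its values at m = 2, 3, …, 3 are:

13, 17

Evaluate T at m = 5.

25

Write T(m) = am + b; the 2 given values yield a linear system in the 2 coefficients.
Solving, T(m) = 4m + 5.
Then T(5) = 25.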